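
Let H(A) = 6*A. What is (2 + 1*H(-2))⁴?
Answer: 10000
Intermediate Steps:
(2 + 1*H(-2))⁴ = (2 + 1*(6*(-2)))⁴ = (2 + 1*(-12))⁴ = (2 - 12)⁴ = (-10)⁴ = 10000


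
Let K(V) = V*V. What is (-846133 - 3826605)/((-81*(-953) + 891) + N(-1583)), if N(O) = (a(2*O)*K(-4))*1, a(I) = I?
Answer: -2336369/13714 ≈ -170.36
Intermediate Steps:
K(V) = V²
N(O) = 32*O (N(O) = ((2*O)*(-4)²)*1 = ((2*O)*16)*1 = (32*O)*1 = 32*O)
(-846133 - 3826605)/((-81*(-953) + 891) + N(-1583)) = (-846133 - 3826605)/((-81*(-953) + 891) + 32*(-1583)) = -4672738/((77193 + 891) - 50656) = -4672738/(78084 - 50656) = -4672738/27428 = -4672738*1/27428 = -2336369/13714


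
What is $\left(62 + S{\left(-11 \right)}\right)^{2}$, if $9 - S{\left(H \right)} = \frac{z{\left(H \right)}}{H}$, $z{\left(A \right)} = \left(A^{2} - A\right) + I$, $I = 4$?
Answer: $\frac{840889}{121} \approx 6949.5$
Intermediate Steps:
$z{\left(A \right)} = 4 + A^{2} - A$ ($z{\left(A \right)} = \left(A^{2} - A\right) + 4 = 4 + A^{2} - A$)
$S{\left(H \right)} = 9 - \frac{4 + H^{2} - H}{H}$
$\left(62 + S{\left(-11 \right)}\right)^{2} = \left(62 - \left(-21 - \frac{4}{11}\right)\right)^{2} = \left(62 + \left(10 + 11 - - \frac{4}{11}\right)\right)^{2} = \left(62 + \left(10 + 11 + \frac{4}{11}\right)\right)^{2} = \left(62 + \frac{235}{11}\right)^{2} = \left(\frac{917}{11}\right)^{2} = \frac{840889}{121}$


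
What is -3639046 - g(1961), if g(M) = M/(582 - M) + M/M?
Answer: -5018243852/1379 ≈ -3.6390e+6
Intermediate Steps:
g(M) = 1 + M/(582 - M) (g(M) = M/(582 - M) + 1 = 1 + M/(582 - M))
-3639046 - g(1961) = -3639046 - (-582)/(-582 + 1961) = -3639046 - (-582)/1379 = -3639046 - 1*(-582/1379) = -3639046 + 582/1379 = -5018243852/1379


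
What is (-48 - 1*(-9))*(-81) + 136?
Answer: 3295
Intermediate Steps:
(-48 - 1*(-9))*(-81) + 136 = (-48 + 9)*(-81) + 136 = -39*(-81) + 136 = 3159 + 136 = 3295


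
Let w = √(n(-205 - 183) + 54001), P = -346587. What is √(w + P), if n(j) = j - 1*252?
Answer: 18*I*√1069 ≈ 588.52*I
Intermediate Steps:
n(j) = -252 + j (n(j) = j - 252 = -252 + j)
w = 231 (w = √((-252 + (-205 - 183)) + 54001) = √((-252 - 388) + 54001) = √(-640 + 54001) = √53361 = 231)
√(w + P) = √(231 - 346587) = √(-346356) = 18*I*√1069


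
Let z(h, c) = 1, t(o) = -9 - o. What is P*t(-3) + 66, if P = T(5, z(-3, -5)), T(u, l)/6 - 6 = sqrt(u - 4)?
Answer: -186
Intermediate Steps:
T(u, l) = 36 + 6*sqrt(-4 + u) (T(u, l) = 36 + 6*sqrt(u - 4) = 36 + 6*sqrt(-4 + u))
P = 42 (P = 36 + 6*sqrt(-4 + 5) = 36 + 6*sqrt(1) = 36 + 6*1 = 36 + 6 = 42)
P*t(-3) + 66 = 42*(-9 - 1*(-3)) + 66 = 42*(-9 + 3) + 66 = 42*(-6) + 66 = -252 + 66 = -186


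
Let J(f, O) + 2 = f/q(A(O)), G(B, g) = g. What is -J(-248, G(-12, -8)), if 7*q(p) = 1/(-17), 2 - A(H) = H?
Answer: -29510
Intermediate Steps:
A(H) = 2 - H
q(p) = -1/119 (q(p) = (⅐)/(-17) = (⅐)*(-1/17) = -1/119)
J(f, O) = -2 - 119*f (J(f, O) = -2 + f/(-1/119) = -2 + f*(-119) = -2 - 119*f)
-J(-248, G(-12, -8)) = -(-2 - 119*(-248)) = -(-2 + 29512) = -1*29510 = -29510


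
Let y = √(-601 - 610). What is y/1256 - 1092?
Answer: -1092 + I*√1211/1256 ≈ -1092.0 + 0.027707*I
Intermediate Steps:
y = I*√1211 (y = √(-1211) = I*√1211 ≈ 34.799*I)
y/1256 - 1092 = (I*√1211)/1256 - 1092 = (I*√1211)*(1/1256) - 1092 = I*√1211/1256 - 1092 = -1092 + I*√1211/1256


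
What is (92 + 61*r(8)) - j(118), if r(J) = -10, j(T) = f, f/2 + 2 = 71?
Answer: -656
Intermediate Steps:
f = 138 (f = -4 + 2*71 = -4 + 142 = 138)
j(T) = 138
(92 + 61*r(8)) - j(118) = (92 + 61*(-10)) - 1*138 = (92 - 610) - 138 = -518 - 138 = -656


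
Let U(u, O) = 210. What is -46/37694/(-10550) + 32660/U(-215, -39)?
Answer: 649397886583/4175552850 ≈ 155.52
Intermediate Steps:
-46/37694/(-10550) + 32660/U(-215, -39) = -46/37694/(-10550) + 32660/210 = -46*1/37694*(-1/10550) + 32660*(1/210) = -23/18847*(-1/10550) + 3266/21 = 23/198835850 + 3266/21 = 649397886583/4175552850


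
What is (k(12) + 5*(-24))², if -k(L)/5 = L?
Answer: 32400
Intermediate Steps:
k(L) = -5*L
(k(12) + 5*(-24))² = (-5*12 + 5*(-24))² = (-60 - 120)² = (-180)² = 32400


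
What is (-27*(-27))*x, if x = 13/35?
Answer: 9477/35 ≈ 270.77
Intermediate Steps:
x = 13/35 (x = 13*(1/35) = 13/35 ≈ 0.37143)
(-27*(-27))*x = -27*(-27)*(13/35) = 729*(13/35) = 9477/35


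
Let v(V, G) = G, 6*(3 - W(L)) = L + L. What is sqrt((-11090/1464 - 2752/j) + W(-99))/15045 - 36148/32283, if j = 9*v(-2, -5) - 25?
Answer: -36148/32283 + sqrt(11115730185)/192726450 ≈ -1.1192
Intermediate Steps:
W(L) = 3 - L/3 (W(L) = 3 - (L + L)/6 = 3 - L/3)
j = -70 (j = 9*(-5) - 25 = -45 - 25 = -70)
sqrt((-11090/1464 - 2752/j) + W(-99))/15045 - 36148/32283 = sqrt((-11090/1464 - 2752/(-70)) + (3 - 1/3*(-99)))/15045 - 36148/32283 = sqrt((-11090*1/1464 - 2752*(-1/70)) + (3 + 33))*(1/15045) - 36148*1/32283 = sqrt((-5545/732 + 1376/35) + 36)*(1/15045) - 36148/32283 = sqrt(813157/25620 + 36)*(1/15045) - 36148/32283 = sqrt(1735477/25620)*(1/15045) - 36148/32283 = (sqrt(11115730185)/12810)*(1/15045) - 36148/32283 = sqrt(11115730185)/192726450 - 36148/32283 = -36148/32283 + sqrt(11115730185)/192726450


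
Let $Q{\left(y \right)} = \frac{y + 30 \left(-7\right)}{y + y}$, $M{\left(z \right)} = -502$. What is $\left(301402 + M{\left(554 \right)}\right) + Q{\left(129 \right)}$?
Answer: $\frac{25877373}{86} \approx 3.009 \cdot 10^{5}$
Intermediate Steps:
$Q{\left(y \right)} = \frac{-210 + y}{2 y}$ ($Q{\left(y \right)} = \frac{y - 210}{2 y} = \left(-210 + y\right) \frac{1}{2 y} = \frac{-210 + y}{2 y}$)
$\left(301402 + M{\left(554 \right)}\right) + Q{\left(129 \right)} = \left(301402 - 502\right) + \frac{-210 + 129}{2 \cdot 129} = 300900 + \frac{1}{2} \cdot \frac{1}{129} \left(-81\right) = 300900 - \frac{27}{86} = \frac{25877373}{86}$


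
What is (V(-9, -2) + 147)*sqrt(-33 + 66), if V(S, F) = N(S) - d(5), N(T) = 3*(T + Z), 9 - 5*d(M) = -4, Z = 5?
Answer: 662*sqrt(33)/5 ≈ 760.58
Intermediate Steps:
d(M) = 13/5 (d(M) = 9/5 - 1/5*(-4) = 9/5 + 4/5 = 13/5)
N(T) = 15 + 3*T (N(T) = 3*(T + 5) = 3*(5 + T) = 15 + 3*T)
V(S, F) = 62/5 + 3*S (V(S, F) = (15 + 3*S) - 1*13/5 = (15 + 3*S) - 13/5 = 62/5 + 3*S)
(V(-9, -2) + 147)*sqrt(-33 + 66) = ((62/5 + 3*(-9)) + 147)*sqrt(-33 + 66) = ((62/5 - 27) + 147)*sqrt(33) = (-73/5 + 147)*sqrt(33) = 662*sqrt(33)/5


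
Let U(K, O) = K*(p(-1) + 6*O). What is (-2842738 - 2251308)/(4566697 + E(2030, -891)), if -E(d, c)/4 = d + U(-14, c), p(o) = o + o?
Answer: -5094046/4259089 ≈ -1.1960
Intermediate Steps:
p(o) = 2*o
U(K, O) = K*(-2 + 6*O) (U(K, O) = K*(2*(-1) + 6*O) = K*(-2 + 6*O))
E(d, c) = -112 - 4*d + 336*c (E(d, c) = -4*(d + 2*(-14)*(-1 + 3*c)) = -4*(d + (28 - 84*c)) = -4*(28 + d - 84*c) = -112 - 4*d + 336*c)
(-2842738 - 2251308)/(4566697 + E(2030, -891)) = (-2842738 - 2251308)/(4566697 + (-112 - 4*2030 + 336*(-891))) = -5094046/(4566697 + (-112 - 8120 - 299376)) = -5094046/(4566697 - 307608) = -5094046/4259089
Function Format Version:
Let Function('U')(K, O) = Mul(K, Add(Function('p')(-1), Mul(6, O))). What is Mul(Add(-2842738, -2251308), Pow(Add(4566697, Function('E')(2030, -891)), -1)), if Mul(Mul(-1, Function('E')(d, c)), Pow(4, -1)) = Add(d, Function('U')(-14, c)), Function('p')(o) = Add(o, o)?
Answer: Rational(-5094046, 4259089) ≈ -1.1960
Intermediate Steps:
Function('p')(o) = Mul(2, o)
Function('U')(K, O) = Mul(K, Add(-2, Mul(6, O))) (Function('U')(K, O) = Mul(K, Add(Mul(2, -1), Mul(6, O))) = Mul(K, Add(-2, Mul(6, O))))
Function('E')(d, c) = Add(-112, Mul(-4, d), Mul(336, c)) (Function('E')(d, c) = Mul(-4, Add(d, Mul(2, -14, Add(-1, Mul(3, c))))) = Mul(-4, Add(d, Add(28, Mul(-84, c)))) = Mul(-4, Add(28, d, Mul(-84, c))) = Add(-112, Mul(-4, d), Mul(336, c)))
Mul(Add(-2842738, -2251308), Pow(Add(4566697, Function('E')(2030, -891)), -1)) = Mul(Add(-2842738, -2251308), Pow(Add(4566697, Add(-112, Mul(-4, 2030), Mul(336, -891))), -1)) = Mul(-5094046, Pow(Add(4566697, Add(-112, -8120, -299376)), -1)) = Mul(-5094046, Pow(Add(4566697, -307608), -1)) = Mul(-5094046, Pow(4259089, -1)) = Mul(-5094046, Rational(1, 4259089)) = Rational(-5094046, 4259089)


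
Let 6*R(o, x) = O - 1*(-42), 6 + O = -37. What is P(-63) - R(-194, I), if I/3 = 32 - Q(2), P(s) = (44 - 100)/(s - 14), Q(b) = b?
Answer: 59/66 ≈ 0.89394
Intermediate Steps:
O = -43 (O = -6 - 37 = -43)
P(s) = -56/(-14 + s)
I = 90 (I = 3*(32 - 1*2) = 3*(32 - 2) = 3*30 = 90)
R(o, x) = -1/6 (R(o, x) = (-43 - 1*(-42))/6 = (-43 + 42)/6 = (1/6)*(-1) = -1/6)
P(-63) - R(-194, I) = -56/(-14 - 63) - 1*(-1/6) = -56/(-77) + 1/6 = -56*(-1/77) + 1/6 = 8/11 + 1/6 = 59/66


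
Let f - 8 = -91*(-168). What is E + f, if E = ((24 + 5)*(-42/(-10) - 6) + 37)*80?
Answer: 14080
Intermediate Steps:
f = 15296 (f = 8 - 91*(-168) = 8 + 15288 = 15296)
E = -1216 (E = (29*(-42*(-1/10) - 6) + 37)*80 = (29*(21/5 - 6) + 37)*80 = (29*(-9/5) + 37)*80 = (-261/5 + 37)*80 = -76/5*80 = -1216)
E + f = -1216 + 15296 = 14080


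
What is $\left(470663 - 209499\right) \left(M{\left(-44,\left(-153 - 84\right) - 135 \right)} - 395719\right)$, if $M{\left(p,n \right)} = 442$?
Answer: $-103232122428$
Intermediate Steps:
$\left(470663 - 209499\right) \left(M{\left(-44,\left(-153 - 84\right) - 135 \right)} - 395719\right) = \left(470663 - 209499\right) \left(442 - 395719\right) = 261164 \left(-395277\right) = -103232122428$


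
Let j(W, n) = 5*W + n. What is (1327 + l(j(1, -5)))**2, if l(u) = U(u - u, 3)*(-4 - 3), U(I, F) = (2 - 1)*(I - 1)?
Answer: 1779556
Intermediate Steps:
U(I, F) = -1 + I (U(I, F) = 1*(-1 + I) = -1 + I)
j(W, n) = n + 5*W
l(u) = 7 (l(u) = (-1 + (u - u))*(-4 - 3) = (-1 + 0)*(-7) = -1*(-7) = 7)
(1327 + l(j(1, -5)))**2 = (1327 + 7)**2 = 1334**2 = 1779556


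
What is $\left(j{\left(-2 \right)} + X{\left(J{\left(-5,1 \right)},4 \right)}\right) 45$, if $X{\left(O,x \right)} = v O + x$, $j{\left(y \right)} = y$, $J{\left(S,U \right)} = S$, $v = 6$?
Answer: $-1260$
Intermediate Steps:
$X{\left(O,x \right)} = x + 6 O$ ($X{\left(O,x \right)} = 6 O + x = x + 6 O$)
$\left(j{\left(-2 \right)} + X{\left(J{\left(-5,1 \right)},4 \right)}\right) 45 = \left(-2 + \left(4 + 6 \left(-5\right)\right)\right) 45 = \left(-2 + \left(4 - 30\right)\right) 45 = \left(-2 - 26\right) 45 = \left(-28\right) 45 = -1260$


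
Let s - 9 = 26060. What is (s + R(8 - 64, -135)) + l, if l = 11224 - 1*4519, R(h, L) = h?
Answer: 32718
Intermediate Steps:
s = 26069 (s = 9 + 26060 = 26069)
l = 6705 (l = 11224 - 4519 = 6705)
(s + R(8 - 64, -135)) + l = (26069 + (8 - 64)) + 6705 = (26069 - 56) + 6705 = 26013 + 6705 = 32718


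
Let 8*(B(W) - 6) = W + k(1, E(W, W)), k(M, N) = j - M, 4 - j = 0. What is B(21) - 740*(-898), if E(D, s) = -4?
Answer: 664529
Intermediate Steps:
j = 4 (j = 4 - 1*0 = 4 + 0 = 4)
k(M, N) = 4 - M
B(W) = 51/8 + W/8 (B(W) = 6 + (W + (4 - 1*1))/8 = 6 + (W + (4 - 1))/8 = 6 + (W + 3)/8 = 6 + (3 + W)/8 = 6 + (3/8 + W/8) = 51/8 + W/8)
B(21) - 740*(-898) = (51/8 + (⅛)*21) - 740*(-898) = (51/8 + 21/8) + 664520 = 9 + 664520 = 664529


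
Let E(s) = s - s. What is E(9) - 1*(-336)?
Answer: 336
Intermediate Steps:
E(s) = 0
E(9) - 1*(-336) = 0 - 1*(-336) = 0 + 336 = 336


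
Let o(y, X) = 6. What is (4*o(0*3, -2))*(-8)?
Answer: -192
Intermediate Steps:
(4*o(0*3, -2))*(-8) = (4*6)*(-8) = 24*(-8) = -192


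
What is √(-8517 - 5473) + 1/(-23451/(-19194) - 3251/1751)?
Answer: -11202898/7112331 + I*√13990 ≈ -1.5751 + 118.28*I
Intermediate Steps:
√(-8517 - 5473) + 1/(-23451/(-19194) - 3251/1751) = √(-13990) + 1/(-23451*(-1/19194) - 3251*1/1751) = I*√13990 + 1/(7817/6398 - 3251/1751) = I*√13990 + 1/(-7112331/11202898) = I*√13990 - 11202898/7112331 = -11202898/7112331 + I*√13990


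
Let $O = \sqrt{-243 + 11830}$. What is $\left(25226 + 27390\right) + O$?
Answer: $52616 + \sqrt{11587} \approx 52724.0$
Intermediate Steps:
$O = \sqrt{11587} \approx 107.64$
$\left(25226 + 27390\right) + O = \left(25226 + 27390\right) + \sqrt{11587} = 52616 + \sqrt{11587}$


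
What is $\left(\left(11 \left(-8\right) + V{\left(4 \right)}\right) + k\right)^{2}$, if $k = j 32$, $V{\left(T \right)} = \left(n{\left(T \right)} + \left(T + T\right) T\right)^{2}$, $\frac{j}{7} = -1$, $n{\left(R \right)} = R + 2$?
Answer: $1281424$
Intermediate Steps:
$n{\left(R \right)} = 2 + R$
$j = -7$ ($j = 7 \left(-1\right) = -7$)
$V{\left(T \right)} = \left(2 + T + 2 T^{2}\right)^{2}$ ($V{\left(T \right)} = \left(\left(2 + T\right) + \left(T + T\right) T\right)^{2} = \left(\left(2 + T\right) + 2 T T\right)^{2} = \left(\left(2 + T\right) + 2 T^{2}\right)^{2} = \left(2 + T + 2 T^{2}\right)^{2}$)
$k = -224$ ($k = \left(-7\right) 32 = -224$)
$\left(\left(11 \left(-8\right) + V{\left(4 \right)}\right) + k\right)^{2} = \left(\left(11 \left(-8\right) + \left(2 + 4 + 2 \cdot 4^{2}\right)^{2}\right) - 224\right)^{2} = \left(\left(-88 + \left(2 + 4 + 2 \cdot 16\right)^{2}\right) - 224\right)^{2} = \left(\left(-88 + \left(2 + 4 + 32\right)^{2}\right) - 224\right)^{2} = \left(\left(-88 + 38^{2}\right) - 224\right)^{2} = \left(\left(-88 + 1444\right) - 224\right)^{2} = \left(1356 - 224\right)^{2} = 1132^{2} = 1281424$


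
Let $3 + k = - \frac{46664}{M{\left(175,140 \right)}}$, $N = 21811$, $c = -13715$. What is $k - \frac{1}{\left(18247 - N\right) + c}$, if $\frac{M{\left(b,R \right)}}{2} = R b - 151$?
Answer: $- \frac{1665308392}{420726371} \approx -3.9582$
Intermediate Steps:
$M{\left(b,R \right)} = -302 + 2 R b$ ($M{\left(b,R \right)} = 2 \left(R b - 151\right) = 2 \left(-151 + R b\right) = -302 + 2 R b$)
$k = - \frac{96379}{24349}$ ($k = -3 - \frac{46664}{-302 + 2 \cdot 140 \cdot 175} = -3 - \frac{46664}{-302 + 49000} = -3 - \frac{46664}{48698} = -3 - \frac{23332}{24349} = - \frac{96379}{24349} \approx -3.9582$)
$k - \frac{1}{\left(18247 - N\right) + c} = - \frac{96379}{24349} - \frac{1}{\left(18247 - 21811\right) - 13715} = - \frac{96379}{24349} - \frac{1}{-3564 - 13715} = - \frac{96379}{24349} - \frac{1}{-17279} = - \frac{96379}{24349} - - \frac{1}{17279} = - \frac{96379}{24349} + \frac{1}{17279} = - \frac{1665308392}{420726371}$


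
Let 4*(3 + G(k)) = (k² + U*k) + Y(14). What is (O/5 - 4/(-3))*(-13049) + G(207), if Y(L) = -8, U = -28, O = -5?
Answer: 58903/12 ≈ 4908.6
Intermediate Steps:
G(k) = -5 - 7*k + k²/4 (G(k) = -3 + ((k² - 28*k) - 8)/4 = -3 + (-8 + k² - 28*k)/4 = -3 + (-2 - 7*k + k²/4) = -5 - 7*k + k²/4)
(O/5 - 4/(-3))*(-13049) + G(207) = (-5/5 - 4/(-3))*(-13049) + (-5 - 7*207 + (¼)*207²) = (-5*⅕ - 4*(-⅓))*(-13049) + (-5 - 1449 + (¼)*42849) = (-1 + 4/3)*(-13049) + (-5 - 1449 + 42849/4) = (⅓)*(-13049) + 37033/4 = -13049/3 + 37033/4 = 58903/12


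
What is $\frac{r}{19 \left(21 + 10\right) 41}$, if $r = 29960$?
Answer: $\frac{29960}{24149} \approx 1.2406$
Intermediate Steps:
$\frac{r}{19 \left(21 + 10\right) 41} = \frac{29960}{19 \left(21 + 10\right) 41} = \frac{29960}{19 \cdot 31 \cdot 41} = \frac{29960}{589 \cdot 41} = \frac{29960}{24149}$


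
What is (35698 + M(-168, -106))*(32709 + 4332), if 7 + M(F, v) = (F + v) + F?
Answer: 1305658209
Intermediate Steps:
M(F, v) = -7 + v + 2*F (M(F, v) = -7 + ((F + v) + F) = -7 + (v + 2*F) = -7 + v + 2*F)
(35698 + M(-168, -106))*(32709 + 4332) = (35698 + (-7 - 106 + 2*(-168)))*(32709 + 4332) = (35698 + (-7 - 106 - 336))*37041 = (35698 - 449)*37041 = 35249*37041 = 1305658209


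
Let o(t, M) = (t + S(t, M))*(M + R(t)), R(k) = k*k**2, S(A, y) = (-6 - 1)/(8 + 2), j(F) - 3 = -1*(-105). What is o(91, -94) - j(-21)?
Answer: 680388651/10 ≈ 6.8039e+7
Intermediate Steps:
j(F) = 108 (j(F) = 3 - 1*(-105) = 3 + 105 = 108)
S(A, y) = -7/10
R(k) = k**3
o(t, M) = (-7/10 + t)*(M + t**3) (o(t, M) = (t - 7/10)*(M + t**3) = (-7/10 + t)*(M + t**3))
o(91, -94) - j(-21) = (91**4 - 7/10*(-94) - 7/10*91**3 - 94*91) - 1*108 = (68574961 + 329/5 - 7/10*753571 - 8554) - 108 = (68574961 + 329/5 - 5274997/10 - 8554) - 108 = 680389731/10 - 108 = 680388651/10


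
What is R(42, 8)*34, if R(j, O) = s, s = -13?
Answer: -442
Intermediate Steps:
R(j, O) = -13
R(42, 8)*34 = -13*34 = -442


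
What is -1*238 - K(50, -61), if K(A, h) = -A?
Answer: -188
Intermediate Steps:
-1*238 - K(50, -61) = -1*238 - (-1)*50 = -238 - 1*(-50) = -238 + 50 = -188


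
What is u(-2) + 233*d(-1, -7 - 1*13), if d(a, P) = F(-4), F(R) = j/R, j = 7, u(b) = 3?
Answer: -1619/4 ≈ -404.75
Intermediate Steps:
F(R) = 7/R
d(a, P) = -7/4 (d(a, P) = 7/(-4) = 7*(-¼) = -7/4)
u(-2) + 233*d(-1, -7 - 1*13) = 3 + 233*(-7/4) = 3 - 1631/4 = -1619/4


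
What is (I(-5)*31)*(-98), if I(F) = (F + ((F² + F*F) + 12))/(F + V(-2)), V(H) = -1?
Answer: 28861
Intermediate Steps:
I(F) = (12 + F + 2*F²)/(-1 + F) (I(F) = (F + ((F² + F*F) + 12))/(F - 1) = (F + ((F² + F²) + 12))/(-1 + F) = (F + (2*F² + 12))/(-1 + F) = (F + (12 + 2*F²))/(-1 + F) = (12 + F + 2*F²)/(-1 + F))
(I(-5)*31)*(-98) = (((12 - 5 + 2*(-5)²)/(-1 - 5))*31)*(-98) = (((12 - 5 + 2*25)/(-6))*31)*(-98) = (-(12 - 5 + 50)/6*31)*(-98) = (-⅙*57*31)*(-98) = -19/2*31*(-98) = -589/2*(-98) = 28861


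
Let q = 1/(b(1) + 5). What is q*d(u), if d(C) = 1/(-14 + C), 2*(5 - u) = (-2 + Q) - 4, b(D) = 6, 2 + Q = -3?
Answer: -2/77 ≈ -0.025974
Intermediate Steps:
Q = -5 (Q = -2 - 3 = -5)
u = 21/2 (u = 5 - ((-2 - 5) - 4)/2 = 5 - (-7 - 4)/2 = 5 - ½*(-11) = 5 + 11/2 = 21/2 ≈ 10.500)
q = 1/11 (q = 1/(6 + 5) = 1/11 ≈ 0.090909)
q*d(u) = 1/(11*(-14 + 21/2)) = 1/(11*(-7/2)) = (1/11)*(-2/7) = -2/77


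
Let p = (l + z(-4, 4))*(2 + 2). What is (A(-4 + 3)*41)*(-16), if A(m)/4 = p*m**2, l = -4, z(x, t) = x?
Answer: 83968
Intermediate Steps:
p = -32 (p = (-4 - 4)*(2 + 2) = -8*4 = -32)
A(m) = -128*m**2 (A(m) = 4*(-32*m**2) = -128*m**2)
(A(-4 + 3)*41)*(-16) = (-128*(-4 + 3)**2*41)*(-16) = (-128*(-1)**2*41)*(-16) = (-128*1*41)*(-16) = -128*41*(-16) = -5248*(-16) = 83968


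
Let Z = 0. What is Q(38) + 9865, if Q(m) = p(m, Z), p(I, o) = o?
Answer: 9865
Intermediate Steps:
Q(m) = 0
Q(38) + 9865 = 0 + 9865 = 9865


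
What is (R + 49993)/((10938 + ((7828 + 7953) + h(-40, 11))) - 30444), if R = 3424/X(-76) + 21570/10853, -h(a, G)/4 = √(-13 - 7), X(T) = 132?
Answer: -13346633976575/993931165161 + 28663911896*I*√5/993931165161 ≈ -13.428 + 0.064486*I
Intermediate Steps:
h(a, G) = -8*I*√5 (h(a, G) = -4*√(-13 - 7) = -8*I*√5)
R = 10001978/358149 (R = 3424/132 + 21570/10853 = 3424*(1/132) + 21570*(1/10853) = 856/33 + 21570/10853 = 10001978/358149 ≈ 27.927)
(R + 49993)/((10938 + ((7828 + 7953) + h(-40, 11))) - 30444) = (10001978/358149 + 49993)/((10938 + ((7828 + 7953) - 8*I*√5)) - 30444) = 17914944935/(358149*((10938 + (15781 - 8*I*√5)) - 30444)) = 17914944935/(358149*((26719 - 8*I*√5) - 30444)) = 17914944935/(358149*(-3725 - 8*I*√5))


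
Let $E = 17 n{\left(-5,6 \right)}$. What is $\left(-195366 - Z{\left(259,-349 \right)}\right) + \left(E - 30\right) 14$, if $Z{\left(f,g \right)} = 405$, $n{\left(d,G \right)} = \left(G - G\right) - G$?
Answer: $-197619$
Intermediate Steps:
$n{\left(d,G \right)} = - G$ ($n{\left(d,G \right)} = 0 - G = - G$)
$E = -102$ ($E = 17 \left(\left(-1\right) 6\right) = 17 \left(-6\right) = -102$)
$\left(-195366 - Z{\left(259,-349 \right)}\right) + \left(E - 30\right) 14 = \left(-195366 - 405\right) + \left(-102 - 30\right) 14 = \left(-195366 - 405\right) - 1848 = -195771 - 1848 = -197619$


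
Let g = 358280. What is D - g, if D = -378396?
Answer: -736676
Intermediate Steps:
D - g = -378396 - 1*358280 = -378396 - 358280 = -736676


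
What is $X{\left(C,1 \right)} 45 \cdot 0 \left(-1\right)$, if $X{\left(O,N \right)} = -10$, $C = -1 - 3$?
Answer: $0$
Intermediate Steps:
$C = -4$ ($C = -1 - 3 = -4$)
$X{\left(C,1 \right)} 45 \cdot 0 \left(-1\right) = \left(-10\right) 45 \cdot 0 \left(-1\right) = \left(-450\right) 0 = 0$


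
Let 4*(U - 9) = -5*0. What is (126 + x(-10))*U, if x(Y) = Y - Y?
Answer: 1134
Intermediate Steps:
U = 9 (U = 9 + (-5*0)/4 = 9 + (¼)*0 = 9 + 0 = 9)
x(Y) = 0
(126 + x(-10))*U = (126 + 0)*9 = 126*9 = 1134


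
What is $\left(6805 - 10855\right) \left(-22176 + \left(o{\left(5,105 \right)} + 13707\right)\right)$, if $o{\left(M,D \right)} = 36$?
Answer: $34153650$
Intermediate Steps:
$\left(6805 - 10855\right) \left(-22176 + \left(o{\left(5,105 \right)} + 13707\right)\right) = \left(6805 - 10855\right) \left(-22176 + \left(36 + 13707\right)\right) = - 4050 \left(-22176 + 13743\right) = \left(-4050\right) \left(-8433\right) = 34153650$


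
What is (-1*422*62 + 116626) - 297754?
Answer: -207292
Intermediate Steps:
(-1*422*62 + 116626) - 297754 = (-422*62 + 116626) - 297754 = (-26164 + 116626) - 297754 = 90462 - 297754 = -207292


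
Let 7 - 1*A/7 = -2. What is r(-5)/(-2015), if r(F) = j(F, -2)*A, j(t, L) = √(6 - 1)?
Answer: -63*√5/2015 ≈ -0.069912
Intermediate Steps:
j(t, L) = √5
A = 63 (A = 49 - 7*(-2) = 49 + 14 = 63)
r(F) = 63*√5 (r(F) = √5*63 = 63*√5)
r(-5)/(-2015) = (63*√5)/(-2015) = (63*√5)*(-1/2015) = -63*√5/2015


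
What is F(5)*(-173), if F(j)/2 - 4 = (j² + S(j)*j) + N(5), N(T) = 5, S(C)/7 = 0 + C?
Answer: -72314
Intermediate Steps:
S(C) = 7*C (S(C) = 7*(0 + C) = 7*C)
F(j) = 18 + 16*j² (F(j) = 8 + 2*((j² + (7*j)*j) + 5) = 8 + 2*((j² + 7*j²) + 5) = 8 + 2*(8*j² + 5) = 8 + 2*(5 + 8*j²) = 8 + (10 + 16*j²) = 18 + 16*j²)
F(5)*(-173) = (18 + 16*5²)*(-173) = (18 + 16*25)*(-173) = (18 + 400)*(-173) = 418*(-173) = -72314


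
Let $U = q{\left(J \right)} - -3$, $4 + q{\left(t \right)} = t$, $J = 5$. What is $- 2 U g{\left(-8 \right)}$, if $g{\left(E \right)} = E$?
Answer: $64$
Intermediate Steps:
$q{\left(t \right)} = -4 + t$
$U = 4$ ($U = \left(-4 + 5\right) - -3 = 1 + 3 = 4$)
$- 2 U g{\left(-8 \right)} = \left(-2\right) 4 \left(-8\right) = \left(-8\right) \left(-8\right) = 64$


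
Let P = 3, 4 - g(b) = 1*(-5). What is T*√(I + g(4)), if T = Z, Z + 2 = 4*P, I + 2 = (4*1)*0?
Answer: 10*√7 ≈ 26.458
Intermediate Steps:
g(b) = 9 (g(b) = 4 - (-5) = 4 - 1*(-5) = 4 + 5 = 9)
I = -2 (I = -2 + (4*1)*0 = -2 + 4*0 = -2 + 0 = -2)
Z = 10 (Z = -2 + 4*3 = -2 + 12 = 10)
T = 10
T*√(I + g(4)) = 10*√(-2 + 9) = 10*√7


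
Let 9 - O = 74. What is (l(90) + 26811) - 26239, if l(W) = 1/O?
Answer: 37179/65 ≈ 571.98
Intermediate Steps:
O = -65 (O = 9 - 1*74 = 9 - 74 = -65)
l(W) = -1/65 (l(W) = 1/(-65) = -1/65)
(l(90) + 26811) - 26239 = (-1/65 + 26811) - 26239 = 1742714/65 - 26239 = 37179/65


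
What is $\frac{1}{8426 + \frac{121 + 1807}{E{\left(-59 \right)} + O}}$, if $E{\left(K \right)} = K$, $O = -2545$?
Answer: $\frac{651}{5484844} \approx 0.00011869$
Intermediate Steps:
$\frac{1}{8426 + \frac{121 + 1807}{E{\left(-59 \right)} + O}} = \frac{1}{8426 + \frac{121 + 1807}{-59 - 2545}} = \frac{1}{8426 + \frac{1928}{-2604}} = \frac{1}{8426 + 1928 \left(- \frac{1}{2604}\right)} = \frac{1}{8426 - \frac{482}{651}} = \frac{1}{\frac{5484844}{651}} = \frac{651}{5484844}$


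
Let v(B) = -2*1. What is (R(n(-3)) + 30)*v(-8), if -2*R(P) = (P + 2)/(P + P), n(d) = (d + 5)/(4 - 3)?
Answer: -59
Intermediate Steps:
n(d) = 5 + d (n(d) = (5 + d)/1 = (5 + d)*1 = 5 + d)
v(B) = -2
R(P) = -(2 + P)/(4*P) (R(P) = -(P + 2)/(2*(P + P)) = -(2 + P)/(2*(2*P)) = -(2 + P)*1/(2*P)/2 = -(2 + P)/(4*P))
(R(n(-3)) + 30)*v(-8) = ((-2 - (5 - 3))/(4*(5 - 3)) + 30)*(-2) = ((¼)*(-2 - 1*2)/2 + 30)*(-2) = ((¼)*(½)*(-2 - 2) + 30)*(-2) = ((¼)*(½)*(-4) + 30)*(-2) = (-½ + 30)*(-2) = (59/2)*(-2) = -59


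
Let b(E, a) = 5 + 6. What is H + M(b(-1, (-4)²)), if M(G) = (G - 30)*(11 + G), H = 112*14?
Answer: 1150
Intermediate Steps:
H = 1568
b(E, a) = 11
M(G) = (-30 + G)*(11 + G)
H + M(b(-1, (-4)²)) = 1568 + (-330 + 11² - 19*11) = 1568 + (-330 + 121 - 209) = 1568 - 418 = 1150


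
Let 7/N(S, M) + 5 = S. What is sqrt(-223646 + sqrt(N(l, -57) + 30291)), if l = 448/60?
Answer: sqrt(-306171374 + 74*sqrt(10368066))/37 ≈ 472.73*I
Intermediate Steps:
l = 112/15 (l = 448*(1/60) = 112/15 ≈ 7.4667)
N(S, M) = 7/(-5 + S)
sqrt(-223646 + sqrt(N(l, -57) + 30291)) = sqrt(-223646 + sqrt(7/(-5 + 112/15) + 30291)) = sqrt(-223646 + sqrt(7/(37/15) + 30291)) = sqrt(-223646 + sqrt(7*(15/37) + 30291)) = sqrt(-223646 + sqrt(105/37 + 30291)) = sqrt(-223646 + sqrt(1120872/37)) = sqrt(-223646 + 2*sqrt(10368066)/37)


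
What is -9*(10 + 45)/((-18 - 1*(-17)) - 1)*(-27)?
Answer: -13365/2 ≈ -6682.5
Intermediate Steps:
-9*(10 + 45)/((-18 - 1*(-17)) - 1)*(-27) = -495/((-18 + 17) - 1)*(-27) = -495/(-1 - 1)*(-27) = -495/(-2)*(-27) = -495*(-1)/2*(-27) = -9*(-55/2)*(-27) = (495/2)*(-27) = -13365/2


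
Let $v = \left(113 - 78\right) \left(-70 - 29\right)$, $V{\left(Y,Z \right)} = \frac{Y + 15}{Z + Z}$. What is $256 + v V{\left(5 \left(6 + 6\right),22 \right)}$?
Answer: $- \frac{22601}{4} \approx -5650.3$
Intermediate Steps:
$V{\left(Y,Z \right)} = \frac{15 + Y}{2 Z}$
$v = -3465$ ($v = 35 \left(-99\right) = -3465$)
$256 + v V{\left(5 \left(6 + 6\right),22 \right)} = 256 - 3465 \frac{15 + 5 \left(6 + 6\right)}{2 \cdot 22} = 256 - 3465 \cdot \frac{1}{2} \cdot \frac{1}{22} \left(15 + 5 \cdot 12\right) = 256 - 3465 \cdot \frac{1}{2} \cdot \frac{1}{22} \left(15 + 60\right) = 256 - 3465 \cdot \frac{1}{2} \cdot \frac{1}{22} \cdot 75 = 256 - \frac{23625}{4} = - \frac{22601}{4}$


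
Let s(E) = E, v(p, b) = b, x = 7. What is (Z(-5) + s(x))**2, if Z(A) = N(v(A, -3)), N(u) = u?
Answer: 16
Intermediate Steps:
Z(A) = -3
(Z(-5) + s(x))**2 = (-3 + 7)**2 = 4**2 = 16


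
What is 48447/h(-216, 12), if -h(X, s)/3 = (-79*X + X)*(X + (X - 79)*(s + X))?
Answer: -5383/336757824 ≈ -1.5985e-5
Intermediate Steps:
h(X, s) = 234*X*(X + (-79 + X)*(X + s)) (h(X, s) = -3*(-79*X + X)*(X + (X - 79)*(s + X)) = -3*(-78*X)*(X + (-79 + X)*(X + s)) = -(-234)*X*(X + (-79 + X)*(X + s)) = 234*X*(X + (-79 + X)*(X + s)))
48447/h(-216, 12) = 48447/((234*(-216)*((-216)**2 - 79*12 - 78*(-216) - 216*12))) = 48447/((234*(-216)*(46656 - 948 + 16848 - 2592))) = 48447/((234*(-216)*59964)) = 48447/(-3030820416) = 48447*(-1/3030820416) = -5383/336757824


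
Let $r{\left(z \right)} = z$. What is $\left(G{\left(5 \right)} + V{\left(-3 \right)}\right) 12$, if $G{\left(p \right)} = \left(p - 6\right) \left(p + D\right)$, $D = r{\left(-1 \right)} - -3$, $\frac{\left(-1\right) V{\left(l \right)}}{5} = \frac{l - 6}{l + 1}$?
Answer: $-354$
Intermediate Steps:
$V{\left(l \right)} = - \frac{5 \left(-6 + l\right)}{1 + l}$ ($V{\left(l \right)} = - 5 \frac{l - 6}{l + 1} = - 5 \frac{-6 + l}{1 + l} = - \frac{5 \left(-6 + l\right)}{1 + l}$)
$D = 2$ ($D = -1 - -3 = -1 + 3 = 2$)
$G{\left(p \right)} = \left(-6 + p\right) \left(2 + p\right)$ ($G{\left(p \right)} = \left(p - 6\right) \left(p + 2\right) = \left(-6 + p\right) \left(2 + p\right)$)
$\left(G{\left(5 \right)} + V{\left(-3 \right)}\right) 12 = \left(\left(-12 + 5^{2} - 20\right) + \frac{5 \left(6 - -3\right)}{1 - 3}\right) 12 = \left(\left(-12 + 25 - 20\right) + \frac{5 \left(6 + 3\right)}{-2}\right) 12 = \left(-7 + 5 \left(- \frac{1}{2}\right) 9\right) 12 = \left(-7 - \frac{45}{2}\right) 12 = \left(- \frac{59}{2}\right) 12 = -354$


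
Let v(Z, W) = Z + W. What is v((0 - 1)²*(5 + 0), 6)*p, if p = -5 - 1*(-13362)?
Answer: 146927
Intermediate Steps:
p = 13357 (p = -5 + 13362 = 13357)
v(Z, W) = W + Z
v((0 - 1)²*(5 + 0), 6)*p = (6 + (0 - 1)²*(5 + 0))*13357 = (6 + (-1)²*5)*13357 = (6 + 1*5)*13357 = (6 + 5)*13357 = 11*13357 = 146927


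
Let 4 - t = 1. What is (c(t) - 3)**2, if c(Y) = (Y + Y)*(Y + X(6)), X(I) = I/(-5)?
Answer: 1521/25 ≈ 60.840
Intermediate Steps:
X(I) = -I/5 (X(I) = I*(-1/5) = -I/5)
t = 3 (t = 4 - 1*1 = 4 - 1 = 3)
c(Y) = 2*Y*(-6/5 + Y) (c(Y) = (Y + Y)*(Y - 1/5*6) = (2*Y)*(Y - 6/5) = (2*Y)*(-6/5 + Y) = 2*Y*(-6/5 + Y))
(c(t) - 3)**2 = ((2/5)*3*(-6 + 5*3) - 3)**2 = ((2/5)*3*(-6 + 15) - 3)**2 = ((2/5)*3*9 - 3)**2 = (54/5 - 3)**2 = (39/5)**2 = 1521/25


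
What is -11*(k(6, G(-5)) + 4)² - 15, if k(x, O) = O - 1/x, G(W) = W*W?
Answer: -329759/36 ≈ -9160.0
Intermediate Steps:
G(W) = W²
-11*(k(6, G(-5)) + 4)² - 15 = -11*(((-5)² - 1/6) + 4)² - 15 = -11*((25 - 1*⅙) + 4)² - 15 = -11*((25 - ⅙) + 4)² - 15 = -11*(149/6 + 4)² - 15 = -11*(173/6)² - 15 = -11*29929/36 - 15 = -329219/36 - 15 = -329759/36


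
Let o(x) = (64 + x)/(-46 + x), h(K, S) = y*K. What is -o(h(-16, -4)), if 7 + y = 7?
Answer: 32/23 ≈ 1.3913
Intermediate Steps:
y = 0 (y = -7 + 7 = 0)
h(K, S) = 0 (h(K, S) = 0*K = 0)
o(x) = (64 + x)/(-46 + x)
-o(h(-16, -4)) = -(64 + 0)/(-46 + 0) = -64/(-46) = -(-1)*64/46 = -1*(-32/23) = 32/23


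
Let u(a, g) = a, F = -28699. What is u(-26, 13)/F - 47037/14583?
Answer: -449845235/139505839 ≈ -3.2246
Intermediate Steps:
u(-26, 13)/F - 47037/14583 = -26/(-28699) - 47037/14583 = -26*(-1/28699) - 47037*1/14583 = 26/28699 - 15679/4861 = -449845235/139505839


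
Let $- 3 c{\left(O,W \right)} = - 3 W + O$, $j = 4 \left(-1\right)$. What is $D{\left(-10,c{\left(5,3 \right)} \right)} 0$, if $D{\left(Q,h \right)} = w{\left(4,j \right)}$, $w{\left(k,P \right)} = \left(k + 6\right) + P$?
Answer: $0$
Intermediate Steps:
$j = -4$
$w{\left(k,P \right)} = 6 + P + k$ ($w{\left(k,P \right)} = \left(6 + k\right) + P = 6 + P + k$)
$c{\left(O,W \right)} = W - \frac{O}{3}$ ($c{\left(O,W \right)} = - \frac{- 3 W + O}{3} = - \frac{O - 3 W}{3} = W - \frac{O}{3}$)
$D{\left(Q,h \right)} = 6$ ($D{\left(Q,h \right)} = 6 - 4 + 4 = 6$)
$D{\left(-10,c{\left(5,3 \right)} \right)} 0 = 6 \cdot 0 = 0$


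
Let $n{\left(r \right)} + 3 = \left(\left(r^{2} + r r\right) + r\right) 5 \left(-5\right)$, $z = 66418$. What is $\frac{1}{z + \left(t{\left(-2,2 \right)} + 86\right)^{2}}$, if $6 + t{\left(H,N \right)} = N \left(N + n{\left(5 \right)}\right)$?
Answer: $\frac{1}{7206002} \approx 1.3877 \cdot 10^{-7}$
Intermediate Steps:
$n{\left(r \right)} = -3 - 50 r^{2} - 25 r$ ($n{\left(r \right)} = -3 + \left(\left(r^{2} + r r\right) + r\right) 5 \left(-5\right) = -3 + \left(\left(r^{2} + r^{2}\right) + r\right) 5 \left(-5\right) = -3 + \left(2 r^{2} + r\right) 5 \left(-5\right) = -3 + \left(r + 2 r^{2}\right) 5 \left(-5\right) = -3 + \left(5 r + 10 r^{2}\right) \left(-5\right) = -3 - \left(25 r + 50 r^{2}\right) = -3 - 50 r^{2} - 25 r$)
$t{\left(H,N \right)} = -6 + N \left(-1378 + N\right)$ ($t{\left(H,N \right)} = -6 + N \left(N - \left(128 + 1250\right)\right) = -6 + N \left(N - 1378\right) = -6 + N \left(-1378 + N\right)$)
$\frac{1}{z + \left(t{\left(-2,2 \right)} + 86\right)^{2}} = \frac{1}{66418 + \left(\left(-6 + 2^{2} - 2756\right) + 86\right)^{2}} = \frac{1}{66418 + \left(\left(-6 + 4 - 2756\right) + 86\right)^{2}} = \frac{1}{66418 + \left(-2758 + 86\right)^{2}} = \frac{1}{66418 + \left(-2672\right)^{2}} = \frac{1}{66418 + 7139584} = \frac{1}{7206002}$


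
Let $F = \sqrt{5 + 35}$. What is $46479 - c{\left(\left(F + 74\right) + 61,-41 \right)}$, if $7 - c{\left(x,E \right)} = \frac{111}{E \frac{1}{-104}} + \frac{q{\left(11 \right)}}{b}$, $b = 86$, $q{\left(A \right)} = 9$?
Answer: $\frac{164853425}{3526} \approx 46754.0$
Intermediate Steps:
$F = 2 \sqrt{10}$ ($F = \sqrt{40} = 2 \sqrt{10} \approx 6.3246$)
$c{\left(x,E \right)} = \frac{593}{86} + \frac{11544}{E}$ ($c{\left(x,E \right)} = 7 - \left(\frac{111}{E \frac{1}{-104}} + \frac{9}{86}\right) = 7 - \left(\frac{111}{E \left(- \frac{1}{104}\right)} + 9 \cdot \frac{1}{86}\right) = 7 - \left(\frac{111}{\left(- \frac{1}{104}\right) E} + \frac{9}{86}\right) = 7 - \left(111 \left(- \frac{104}{E}\right) + \frac{9}{86}\right) = 7 - \left(- \frac{11544}{E} + \frac{9}{86}\right) = 7 - \left(\frac{9}{86} - \frac{11544}{E}\right) = \frac{593}{86} + \frac{11544}{E}$)
$46479 - c{\left(\left(F + 74\right) + 61,-41 \right)} = 46479 - \left(\frac{593}{86} + \frac{11544}{-41}\right) = 46479 - \left(\frac{593}{86} + 11544 \left(- \frac{1}{41}\right)\right) = 46479 - \left(\frac{593}{86} - \frac{11544}{41}\right) = 46479 - - \frac{968471}{3526} = 46479 + \frac{968471}{3526} = \frac{164853425}{3526}$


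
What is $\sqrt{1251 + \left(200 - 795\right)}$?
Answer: $4 \sqrt{41} \approx 25.612$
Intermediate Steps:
$\sqrt{1251 + \left(200 - 795\right)} = \sqrt{1251 - 595} = \sqrt{656} = 4 \sqrt{41}$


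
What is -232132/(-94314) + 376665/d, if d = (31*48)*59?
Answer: 9317352559/1380002448 ≈ 6.7517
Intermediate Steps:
d = 87792 (d = 1488*59 = 87792)
-232132/(-94314) + 376665/d = -232132/(-94314) + 376665/87792 = -232132*(-1/94314) + 376665*(1/87792) = 116066/47157 + 125555/29264 = 9317352559/1380002448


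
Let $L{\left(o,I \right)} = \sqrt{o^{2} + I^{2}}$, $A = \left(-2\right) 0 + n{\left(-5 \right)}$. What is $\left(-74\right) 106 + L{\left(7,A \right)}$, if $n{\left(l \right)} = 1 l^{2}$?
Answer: $-7844 + \sqrt{674} \approx -7818.0$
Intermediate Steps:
$n{\left(l \right)} = l^{2}$
$A = 25$ ($A = \left(-2\right) 0 + \left(-5\right)^{2} = 0 + 25 = 25$)
$L{\left(o,I \right)} = \sqrt{I^{2} + o^{2}}$
$\left(-74\right) 106 + L{\left(7,A \right)} = \left(-74\right) 106 + \sqrt{25^{2} + 7^{2}} = -7844 + \sqrt{625 + 49} = -7844 + \sqrt{674}$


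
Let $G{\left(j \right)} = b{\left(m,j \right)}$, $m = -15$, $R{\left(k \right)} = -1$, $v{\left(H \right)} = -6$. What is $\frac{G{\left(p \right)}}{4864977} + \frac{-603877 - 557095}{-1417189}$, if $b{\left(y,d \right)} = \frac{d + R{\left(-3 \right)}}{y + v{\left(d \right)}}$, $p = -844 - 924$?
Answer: $\frac{118612650637865}{144786429682713} \approx 0.81923$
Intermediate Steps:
$p = -1768$ ($p = -844 - 924 = -1768$)
$b{\left(y,d \right)} = \frac{-1 + d}{-6 + y}$ ($b{\left(y,d \right)} = \frac{d - 1}{y - 6} = \frac{-1 + d}{-6 + y}$)
$G{\left(j \right)} = \frac{1}{21} - \frac{j}{21}$ ($G{\left(j \right)} = \frac{-1 + j}{-6 - 15} = \frac{-1 + j}{-21} = - \frac{-1 + j}{21} = \frac{1}{21} - \frac{j}{21}$)
$\frac{G{\left(p \right)}}{4864977} + \frac{-603877 - 557095}{-1417189} = \frac{\frac{1}{21} - - \frac{1768}{21}}{4864977} + \frac{-603877 - 557095}{-1417189} = \left(\frac{1}{21} + \frac{1768}{21}\right) \frac{1}{4864977} + \left(-603877 - 557095\right) \left(- \frac{1}{1417189}\right) = \frac{1769}{21} \cdot \frac{1}{4864977} - - \frac{1160972}{1417189} = \frac{1769}{102164517} + \frac{1160972}{1417189} = \frac{118612650637865}{144786429682713}$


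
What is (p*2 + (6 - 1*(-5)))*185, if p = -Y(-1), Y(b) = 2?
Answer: 1295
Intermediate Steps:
p = -2 (p = -1*2 = -2)
(p*2 + (6 - 1*(-5)))*185 = (-2*2 + (6 - 1*(-5)))*185 = (-4 + (6 + 5))*185 = (-4 + 11)*185 = 7*185 = 1295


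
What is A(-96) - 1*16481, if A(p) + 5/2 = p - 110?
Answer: -33379/2 ≈ -16690.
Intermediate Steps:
A(p) = -225/2 + p (A(p) = -5/2 + (p - 110) = -5/2 + (-110 + p) = -225/2 + p)
A(-96) - 1*16481 = (-225/2 - 96) - 1*16481 = -417/2 - 16481 = -33379/2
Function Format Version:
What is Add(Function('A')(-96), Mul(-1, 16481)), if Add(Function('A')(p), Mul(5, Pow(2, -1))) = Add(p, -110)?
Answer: Rational(-33379, 2) ≈ -16690.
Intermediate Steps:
Function('A')(p) = Add(Rational(-225, 2), p) (Function('A')(p) = Add(Rational(-5, 2), Add(p, -110)) = Add(Rational(-5, 2), Add(-110, p)) = Add(Rational(-225, 2), p))
Add(Function('A')(-96), Mul(-1, 16481)) = Add(Add(Rational(-225, 2), -96), Mul(-1, 16481)) = Add(Rational(-417, 2), -16481) = Rational(-33379, 2)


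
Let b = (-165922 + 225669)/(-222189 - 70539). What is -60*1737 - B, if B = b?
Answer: -30508052413/292728 ≈ -1.0422e+5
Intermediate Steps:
b = -59747/292728 (b = 59747/(-292728) = 59747*(-1/292728) = -59747/292728 ≈ -0.20410)
B = -59747/292728 ≈ -0.20410
-60*1737 - B = -60*1737 - 1*(-59747/292728) = -104220 + 59747/292728 = -30508052413/292728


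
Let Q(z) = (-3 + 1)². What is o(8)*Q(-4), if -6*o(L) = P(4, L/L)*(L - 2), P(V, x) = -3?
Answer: 12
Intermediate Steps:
o(L) = -1 + L/2 (o(L) = -(-1)*(L - 2)/2 = -(-1)*(-2 + L)/2 = -(6 - 3*L)/6 = -1 + L/2)
Q(z) = 4 (Q(z) = (-2)² = 4)
o(8)*Q(-4) = (-1 + (½)*8)*4 = (-1 + 4)*4 = 3*4 = 12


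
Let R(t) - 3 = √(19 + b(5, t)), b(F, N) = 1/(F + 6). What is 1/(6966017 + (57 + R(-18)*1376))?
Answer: 38336111/267210238759942 - 344*√2310/133605119379971 ≈ 1.4334e-7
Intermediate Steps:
b(F, N) = 1/(6 + F)
R(t) = 3 + √2310/11 (R(t) = 3 + √(19 + 1/(6 + 5)) = 3 + √(19 + 1/11) = 3 + √(210/11) = 3 + √2310/11)
1/(6966017 + (57 + R(-18)*1376)) = 1/(6966017 + (57 + (3 + √2310/11)*1376)) = 1/(6966017 + (57 + (4128 + 1376*√2310/11))) = 1/(6966017 + (4185 + 1376*√2310/11)) = 1/(6970202 + 1376*√2310/11)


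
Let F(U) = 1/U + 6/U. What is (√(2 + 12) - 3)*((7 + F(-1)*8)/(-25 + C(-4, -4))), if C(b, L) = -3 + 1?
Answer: -49/9 + 49*√14/27 ≈ 1.3460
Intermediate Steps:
C(b, L) = -2
F(U) = 7/U (F(U) = 1/U + 6/U = 7/U)
(√(2 + 12) - 3)*((7 + F(-1)*8)/(-25 + C(-4, -4))) = (√(2 + 12) - 3)*((7 + (7/(-1))*8)/(-25 - 2)) = (√14 - 3)*((7 + (7*(-1))*8)/(-27)) = (-3 + √14)*((7 - 7*8)*(-1/27)) = (-3 + √14)*((7 - 56)*(-1/27)) = (-3 + √14)*(-49*(-1/27)) = (-3 + √14)*(49/27) = -49/9 + 49*√14/27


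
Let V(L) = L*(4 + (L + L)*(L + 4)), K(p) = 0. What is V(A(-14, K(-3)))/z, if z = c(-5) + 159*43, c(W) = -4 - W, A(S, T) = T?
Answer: 0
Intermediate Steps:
z = 6838 (z = (-4 - 1*(-5)) + 159*43 = (-4 + 5) + 6837 = 1 + 6837 = 6838)
V(L) = L*(4 + 2*L*(4 + L)) (V(L) = L*(4 + (2*L)*(4 + L)) = L*(4 + 2*L*(4 + L)))
V(A(-14, K(-3)))/z = (2*0*(2 + 0² + 4*0))/6838 = (2*0*(2 + 0 + 0))*(1/6838) = (2*0*2)*(1/6838) = 0*(1/6838) = 0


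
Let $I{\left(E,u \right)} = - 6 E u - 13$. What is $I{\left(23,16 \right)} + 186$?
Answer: $-2035$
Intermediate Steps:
$I{\left(E,u \right)} = -13 - 6 E u$ ($I{\left(E,u \right)} = - 6 E u - 13 = -13 - 6 E u$)
$I{\left(23,16 \right)} + 186 = \left(-13 - 138 \cdot 16\right) + 186 = \left(-13 - 2208\right) + 186 = -2221 + 186 = -2035$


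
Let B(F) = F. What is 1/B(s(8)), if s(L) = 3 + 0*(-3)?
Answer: ⅓ ≈ 0.33333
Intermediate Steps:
s(L) = 3 (s(L) = 3 + 0 = 3)
1/B(s(8)) = 1/3 = ⅓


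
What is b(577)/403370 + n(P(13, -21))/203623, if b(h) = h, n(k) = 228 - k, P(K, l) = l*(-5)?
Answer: 8794999/4322916290 ≈ 0.0020345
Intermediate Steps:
P(K, l) = -5*l
b(577)/403370 + n(P(13, -21))/203623 = 577/403370 + (228 - (-5)*(-21))/203623 = 577*(1/403370) + (228 - 1*105)*(1/203623) = 577/403370 + (228 - 105)*(1/203623) = 577/403370 + 123*(1/203623) = 577/403370 + 123/203623 = 8794999/4322916290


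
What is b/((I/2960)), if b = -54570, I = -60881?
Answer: 161527200/60881 ≈ 2653.2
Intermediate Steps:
b/((I/2960)) = -54570/((-60881/2960)) = -54570/((-60881*1/2960)) = -54570/(-60881/2960) = -54570*(-2960/60881) = 161527200/60881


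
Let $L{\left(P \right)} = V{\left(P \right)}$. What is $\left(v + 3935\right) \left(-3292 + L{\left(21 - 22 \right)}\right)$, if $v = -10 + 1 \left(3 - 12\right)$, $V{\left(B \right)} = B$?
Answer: $-12895388$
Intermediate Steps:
$L{\left(P \right)} = P$
$v = -19$ ($v = -10 + 1 \left(3 - 12\right) = -10 + 1 \left(-9\right) = -10 - 9 = -19$)
$\left(v + 3935\right) \left(-3292 + L{\left(21 - 22 \right)}\right) = \left(-19 + 3935\right) \left(-3292 + \left(21 - 22\right)\right) = 3916 \left(-3292 + \left(21 - 22\right)\right) = 3916 \left(-3292 - 1\right) = 3916 \left(-3293\right) = -12895388$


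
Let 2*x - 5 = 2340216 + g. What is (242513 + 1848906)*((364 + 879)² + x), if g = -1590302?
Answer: 8031084514123/2 ≈ 4.0155e+12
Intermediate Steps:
x = 749919/2 (x = 5/2 + (2340216 - 1590302)/2 = 5/2 + (½)*749914 = 5/2 + 374957 = 749919/2 ≈ 3.7496e+5)
(242513 + 1848906)*((364 + 879)² + x) = (242513 + 1848906)*((364 + 879)² + 749919/2) = 2091419*(1243² + 749919/2) = 2091419*(1545049 + 749919/2) = 2091419*(3840017/2) = 8031084514123/2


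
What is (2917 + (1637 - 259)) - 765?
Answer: 3530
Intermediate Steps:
(2917 + (1637 - 259)) - 765 = (2917 + 1378) - 765 = 4295 - 765 = 3530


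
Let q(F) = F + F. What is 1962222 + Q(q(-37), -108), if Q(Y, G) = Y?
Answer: 1962148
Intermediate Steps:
q(F) = 2*F
1962222 + Q(q(-37), -108) = 1962222 + 2*(-37) = 1962222 - 74 = 1962148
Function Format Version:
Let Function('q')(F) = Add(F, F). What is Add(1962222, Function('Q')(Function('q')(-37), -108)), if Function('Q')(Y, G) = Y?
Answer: 1962148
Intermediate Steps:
Function('q')(F) = Mul(2, F)
Add(1962222, Function('Q')(Function('q')(-37), -108)) = Add(1962222, Mul(2, -37)) = Add(1962222, -74) = 1962148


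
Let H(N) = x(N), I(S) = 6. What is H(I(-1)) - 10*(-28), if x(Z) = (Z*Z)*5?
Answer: 460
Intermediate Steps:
x(Z) = 5*Z² (x(Z) = Z²*5 = 5*Z²)
H(N) = 5*N²
H(I(-1)) - 10*(-28) = 5*6² - 10*(-28) = 5*36 - 1*(-280) = 180 + 280 = 460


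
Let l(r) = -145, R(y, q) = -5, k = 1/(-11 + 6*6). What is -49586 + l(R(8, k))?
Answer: -49731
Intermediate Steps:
k = 1/25 (k = 1/(-11 + 36) = 1/25 ≈ 0.040000)
-49586 + l(R(8, k)) = -49586 - 145 = -49731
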